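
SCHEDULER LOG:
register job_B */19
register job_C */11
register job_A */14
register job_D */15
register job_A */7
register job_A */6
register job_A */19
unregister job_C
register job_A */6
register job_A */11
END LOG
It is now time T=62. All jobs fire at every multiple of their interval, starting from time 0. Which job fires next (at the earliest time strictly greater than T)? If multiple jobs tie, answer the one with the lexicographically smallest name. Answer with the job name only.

Op 1: register job_B */19 -> active={job_B:*/19}
Op 2: register job_C */11 -> active={job_B:*/19, job_C:*/11}
Op 3: register job_A */14 -> active={job_A:*/14, job_B:*/19, job_C:*/11}
Op 4: register job_D */15 -> active={job_A:*/14, job_B:*/19, job_C:*/11, job_D:*/15}
Op 5: register job_A */7 -> active={job_A:*/7, job_B:*/19, job_C:*/11, job_D:*/15}
Op 6: register job_A */6 -> active={job_A:*/6, job_B:*/19, job_C:*/11, job_D:*/15}
Op 7: register job_A */19 -> active={job_A:*/19, job_B:*/19, job_C:*/11, job_D:*/15}
Op 8: unregister job_C -> active={job_A:*/19, job_B:*/19, job_D:*/15}
Op 9: register job_A */6 -> active={job_A:*/6, job_B:*/19, job_D:*/15}
Op 10: register job_A */11 -> active={job_A:*/11, job_B:*/19, job_D:*/15}
  job_A: interval 11, next fire after T=62 is 66
  job_B: interval 19, next fire after T=62 is 76
  job_D: interval 15, next fire after T=62 is 75
Earliest = 66, winner (lex tiebreak) = job_A

Answer: job_A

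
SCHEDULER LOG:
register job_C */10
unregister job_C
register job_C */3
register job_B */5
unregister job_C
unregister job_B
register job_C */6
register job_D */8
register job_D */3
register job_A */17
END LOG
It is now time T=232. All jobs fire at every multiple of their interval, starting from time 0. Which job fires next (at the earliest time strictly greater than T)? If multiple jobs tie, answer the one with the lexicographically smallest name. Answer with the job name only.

Op 1: register job_C */10 -> active={job_C:*/10}
Op 2: unregister job_C -> active={}
Op 3: register job_C */3 -> active={job_C:*/3}
Op 4: register job_B */5 -> active={job_B:*/5, job_C:*/3}
Op 5: unregister job_C -> active={job_B:*/5}
Op 6: unregister job_B -> active={}
Op 7: register job_C */6 -> active={job_C:*/6}
Op 8: register job_D */8 -> active={job_C:*/6, job_D:*/8}
Op 9: register job_D */3 -> active={job_C:*/6, job_D:*/3}
Op 10: register job_A */17 -> active={job_A:*/17, job_C:*/6, job_D:*/3}
  job_A: interval 17, next fire after T=232 is 238
  job_C: interval 6, next fire after T=232 is 234
  job_D: interval 3, next fire after T=232 is 234
Earliest = 234, winner (lex tiebreak) = job_C

Answer: job_C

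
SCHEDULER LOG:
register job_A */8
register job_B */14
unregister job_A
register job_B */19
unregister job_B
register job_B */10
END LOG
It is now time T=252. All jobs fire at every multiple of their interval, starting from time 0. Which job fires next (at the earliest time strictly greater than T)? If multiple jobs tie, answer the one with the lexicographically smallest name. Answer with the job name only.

Op 1: register job_A */8 -> active={job_A:*/8}
Op 2: register job_B */14 -> active={job_A:*/8, job_B:*/14}
Op 3: unregister job_A -> active={job_B:*/14}
Op 4: register job_B */19 -> active={job_B:*/19}
Op 5: unregister job_B -> active={}
Op 6: register job_B */10 -> active={job_B:*/10}
  job_B: interval 10, next fire after T=252 is 260
Earliest = 260, winner (lex tiebreak) = job_B

Answer: job_B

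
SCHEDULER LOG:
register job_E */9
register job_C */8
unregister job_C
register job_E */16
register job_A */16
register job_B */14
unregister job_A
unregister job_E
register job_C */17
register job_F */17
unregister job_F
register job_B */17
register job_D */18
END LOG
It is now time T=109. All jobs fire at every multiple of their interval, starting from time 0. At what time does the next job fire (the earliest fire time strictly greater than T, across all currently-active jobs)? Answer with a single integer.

Op 1: register job_E */9 -> active={job_E:*/9}
Op 2: register job_C */8 -> active={job_C:*/8, job_E:*/9}
Op 3: unregister job_C -> active={job_E:*/9}
Op 4: register job_E */16 -> active={job_E:*/16}
Op 5: register job_A */16 -> active={job_A:*/16, job_E:*/16}
Op 6: register job_B */14 -> active={job_A:*/16, job_B:*/14, job_E:*/16}
Op 7: unregister job_A -> active={job_B:*/14, job_E:*/16}
Op 8: unregister job_E -> active={job_B:*/14}
Op 9: register job_C */17 -> active={job_B:*/14, job_C:*/17}
Op 10: register job_F */17 -> active={job_B:*/14, job_C:*/17, job_F:*/17}
Op 11: unregister job_F -> active={job_B:*/14, job_C:*/17}
Op 12: register job_B */17 -> active={job_B:*/17, job_C:*/17}
Op 13: register job_D */18 -> active={job_B:*/17, job_C:*/17, job_D:*/18}
  job_B: interval 17, next fire after T=109 is 119
  job_C: interval 17, next fire after T=109 is 119
  job_D: interval 18, next fire after T=109 is 126
Earliest fire time = 119 (job job_B)

Answer: 119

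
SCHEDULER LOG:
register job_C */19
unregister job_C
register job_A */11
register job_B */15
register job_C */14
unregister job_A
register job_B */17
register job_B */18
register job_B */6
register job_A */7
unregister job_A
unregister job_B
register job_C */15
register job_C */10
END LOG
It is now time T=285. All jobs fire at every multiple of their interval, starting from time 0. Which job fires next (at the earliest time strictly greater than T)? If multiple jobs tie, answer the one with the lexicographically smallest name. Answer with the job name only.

Op 1: register job_C */19 -> active={job_C:*/19}
Op 2: unregister job_C -> active={}
Op 3: register job_A */11 -> active={job_A:*/11}
Op 4: register job_B */15 -> active={job_A:*/11, job_B:*/15}
Op 5: register job_C */14 -> active={job_A:*/11, job_B:*/15, job_C:*/14}
Op 6: unregister job_A -> active={job_B:*/15, job_C:*/14}
Op 7: register job_B */17 -> active={job_B:*/17, job_C:*/14}
Op 8: register job_B */18 -> active={job_B:*/18, job_C:*/14}
Op 9: register job_B */6 -> active={job_B:*/6, job_C:*/14}
Op 10: register job_A */7 -> active={job_A:*/7, job_B:*/6, job_C:*/14}
Op 11: unregister job_A -> active={job_B:*/6, job_C:*/14}
Op 12: unregister job_B -> active={job_C:*/14}
Op 13: register job_C */15 -> active={job_C:*/15}
Op 14: register job_C */10 -> active={job_C:*/10}
  job_C: interval 10, next fire after T=285 is 290
Earliest = 290, winner (lex tiebreak) = job_C

Answer: job_C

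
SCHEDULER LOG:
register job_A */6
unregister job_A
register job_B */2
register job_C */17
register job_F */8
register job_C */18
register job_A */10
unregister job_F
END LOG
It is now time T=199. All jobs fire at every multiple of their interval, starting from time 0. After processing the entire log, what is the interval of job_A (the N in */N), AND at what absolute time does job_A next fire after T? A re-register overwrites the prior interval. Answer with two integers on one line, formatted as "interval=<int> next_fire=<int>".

Answer: interval=10 next_fire=200

Derivation:
Op 1: register job_A */6 -> active={job_A:*/6}
Op 2: unregister job_A -> active={}
Op 3: register job_B */2 -> active={job_B:*/2}
Op 4: register job_C */17 -> active={job_B:*/2, job_C:*/17}
Op 5: register job_F */8 -> active={job_B:*/2, job_C:*/17, job_F:*/8}
Op 6: register job_C */18 -> active={job_B:*/2, job_C:*/18, job_F:*/8}
Op 7: register job_A */10 -> active={job_A:*/10, job_B:*/2, job_C:*/18, job_F:*/8}
Op 8: unregister job_F -> active={job_A:*/10, job_B:*/2, job_C:*/18}
Final interval of job_A = 10
Next fire of job_A after T=199: (199//10+1)*10 = 200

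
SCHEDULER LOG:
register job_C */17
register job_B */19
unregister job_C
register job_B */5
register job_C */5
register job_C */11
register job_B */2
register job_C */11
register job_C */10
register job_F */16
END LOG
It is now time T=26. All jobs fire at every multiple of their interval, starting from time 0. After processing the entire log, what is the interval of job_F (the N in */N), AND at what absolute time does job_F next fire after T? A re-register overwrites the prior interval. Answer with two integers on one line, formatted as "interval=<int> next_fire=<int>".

Answer: interval=16 next_fire=32

Derivation:
Op 1: register job_C */17 -> active={job_C:*/17}
Op 2: register job_B */19 -> active={job_B:*/19, job_C:*/17}
Op 3: unregister job_C -> active={job_B:*/19}
Op 4: register job_B */5 -> active={job_B:*/5}
Op 5: register job_C */5 -> active={job_B:*/5, job_C:*/5}
Op 6: register job_C */11 -> active={job_B:*/5, job_C:*/11}
Op 7: register job_B */2 -> active={job_B:*/2, job_C:*/11}
Op 8: register job_C */11 -> active={job_B:*/2, job_C:*/11}
Op 9: register job_C */10 -> active={job_B:*/2, job_C:*/10}
Op 10: register job_F */16 -> active={job_B:*/2, job_C:*/10, job_F:*/16}
Final interval of job_F = 16
Next fire of job_F after T=26: (26//16+1)*16 = 32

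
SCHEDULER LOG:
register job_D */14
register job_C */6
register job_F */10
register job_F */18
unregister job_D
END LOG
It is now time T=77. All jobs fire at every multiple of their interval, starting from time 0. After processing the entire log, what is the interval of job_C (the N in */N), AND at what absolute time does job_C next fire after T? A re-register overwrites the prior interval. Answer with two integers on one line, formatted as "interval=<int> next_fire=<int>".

Op 1: register job_D */14 -> active={job_D:*/14}
Op 2: register job_C */6 -> active={job_C:*/6, job_D:*/14}
Op 3: register job_F */10 -> active={job_C:*/6, job_D:*/14, job_F:*/10}
Op 4: register job_F */18 -> active={job_C:*/6, job_D:*/14, job_F:*/18}
Op 5: unregister job_D -> active={job_C:*/6, job_F:*/18}
Final interval of job_C = 6
Next fire of job_C after T=77: (77//6+1)*6 = 78

Answer: interval=6 next_fire=78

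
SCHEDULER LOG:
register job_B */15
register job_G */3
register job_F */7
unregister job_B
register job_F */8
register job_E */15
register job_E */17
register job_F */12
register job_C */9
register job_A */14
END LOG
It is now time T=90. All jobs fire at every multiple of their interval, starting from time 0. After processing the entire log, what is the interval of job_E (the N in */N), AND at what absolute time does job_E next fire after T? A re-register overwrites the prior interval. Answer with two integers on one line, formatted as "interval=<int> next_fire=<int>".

Answer: interval=17 next_fire=102

Derivation:
Op 1: register job_B */15 -> active={job_B:*/15}
Op 2: register job_G */3 -> active={job_B:*/15, job_G:*/3}
Op 3: register job_F */7 -> active={job_B:*/15, job_F:*/7, job_G:*/3}
Op 4: unregister job_B -> active={job_F:*/7, job_G:*/3}
Op 5: register job_F */8 -> active={job_F:*/8, job_G:*/3}
Op 6: register job_E */15 -> active={job_E:*/15, job_F:*/8, job_G:*/3}
Op 7: register job_E */17 -> active={job_E:*/17, job_F:*/8, job_G:*/3}
Op 8: register job_F */12 -> active={job_E:*/17, job_F:*/12, job_G:*/3}
Op 9: register job_C */9 -> active={job_C:*/9, job_E:*/17, job_F:*/12, job_G:*/3}
Op 10: register job_A */14 -> active={job_A:*/14, job_C:*/9, job_E:*/17, job_F:*/12, job_G:*/3}
Final interval of job_E = 17
Next fire of job_E after T=90: (90//17+1)*17 = 102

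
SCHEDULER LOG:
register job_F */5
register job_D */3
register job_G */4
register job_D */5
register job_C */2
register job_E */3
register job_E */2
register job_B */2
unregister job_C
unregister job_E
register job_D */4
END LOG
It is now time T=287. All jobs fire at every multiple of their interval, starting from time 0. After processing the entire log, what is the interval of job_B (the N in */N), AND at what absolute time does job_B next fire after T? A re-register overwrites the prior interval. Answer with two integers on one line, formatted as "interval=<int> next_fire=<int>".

Answer: interval=2 next_fire=288

Derivation:
Op 1: register job_F */5 -> active={job_F:*/5}
Op 2: register job_D */3 -> active={job_D:*/3, job_F:*/5}
Op 3: register job_G */4 -> active={job_D:*/3, job_F:*/5, job_G:*/4}
Op 4: register job_D */5 -> active={job_D:*/5, job_F:*/5, job_G:*/4}
Op 5: register job_C */2 -> active={job_C:*/2, job_D:*/5, job_F:*/5, job_G:*/4}
Op 6: register job_E */3 -> active={job_C:*/2, job_D:*/5, job_E:*/3, job_F:*/5, job_G:*/4}
Op 7: register job_E */2 -> active={job_C:*/2, job_D:*/5, job_E:*/2, job_F:*/5, job_G:*/4}
Op 8: register job_B */2 -> active={job_B:*/2, job_C:*/2, job_D:*/5, job_E:*/2, job_F:*/5, job_G:*/4}
Op 9: unregister job_C -> active={job_B:*/2, job_D:*/5, job_E:*/2, job_F:*/5, job_G:*/4}
Op 10: unregister job_E -> active={job_B:*/2, job_D:*/5, job_F:*/5, job_G:*/4}
Op 11: register job_D */4 -> active={job_B:*/2, job_D:*/4, job_F:*/5, job_G:*/4}
Final interval of job_B = 2
Next fire of job_B after T=287: (287//2+1)*2 = 288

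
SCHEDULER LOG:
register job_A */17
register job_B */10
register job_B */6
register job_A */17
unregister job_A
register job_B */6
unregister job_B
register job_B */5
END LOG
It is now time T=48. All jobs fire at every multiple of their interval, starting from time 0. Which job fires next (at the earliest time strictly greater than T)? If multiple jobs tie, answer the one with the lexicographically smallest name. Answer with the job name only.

Op 1: register job_A */17 -> active={job_A:*/17}
Op 2: register job_B */10 -> active={job_A:*/17, job_B:*/10}
Op 3: register job_B */6 -> active={job_A:*/17, job_B:*/6}
Op 4: register job_A */17 -> active={job_A:*/17, job_B:*/6}
Op 5: unregister job_A -> active={job_B:*/6}
Op 6: register job_B */6 -> active={job_B:*/6}
Op 7: unregister job_B -> active={}
Op 8: register job_B */5 -> active={job_B:*/5}
  job_B: interval 5, next fire after T=48 is 50
Earliest = 50, winner (lex tiebreak) = job_B

Answer: job_B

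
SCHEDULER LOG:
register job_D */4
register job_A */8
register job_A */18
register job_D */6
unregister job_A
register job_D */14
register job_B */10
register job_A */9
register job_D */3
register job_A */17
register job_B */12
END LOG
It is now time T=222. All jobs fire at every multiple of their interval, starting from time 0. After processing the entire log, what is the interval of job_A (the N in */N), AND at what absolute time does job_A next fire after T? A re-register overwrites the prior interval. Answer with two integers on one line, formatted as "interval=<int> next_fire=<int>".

Answer: interval=17 next_fire=238

Derivation:
Op 1: register job_D */4 -> active={job_D:*/4}
Op 2: register job_A */8 -> active={job_A:*/8, job_D:*/4}
Op 3: register job_A */18 -> active={job_A:*/18, job_D:*/4}
Op 4: register job_D */6 -> active={job_A:*/18, job_D:*/6}
Op 5: unregister job_A -> active={job_D:*/6}
Op 6: register job_D */14 -> active={job_D:*/14}
Op 7: register job_B */10 -> active={job_B:*/10, job_D:*/14}
Op 8: register job_A */9 -> active={job_A:*/9, job_B:*/10, job_D:*/14}
Op 9: register job_D */3 -> active={job_A:*/9, job_B:*/10, job_D:*/3}
Op 10: register job_A */17 -> active={job_A:*/17, job_B:*/10, job_D:*/3}
Op 11: register job_B */12 -> active={job_A:*/17, job_B:*/12, job_D:*/3}
Final interval of job_A = 17
Next fire of job_A after T=222: (222//17+1)*17 = 238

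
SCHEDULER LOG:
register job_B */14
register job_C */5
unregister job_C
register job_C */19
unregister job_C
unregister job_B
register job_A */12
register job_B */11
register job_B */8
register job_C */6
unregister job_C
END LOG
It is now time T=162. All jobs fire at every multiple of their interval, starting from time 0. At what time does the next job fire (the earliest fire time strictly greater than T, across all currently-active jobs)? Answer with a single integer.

Op 1: register job_B */14 -> active={job_B:*/14}
Op 2: register job_C */5 -> active={job_B:*/14, job_C:*/5}
Op 3: unregister job_C -> active={job_B:*/14}
Op 4: register job_C */19 -> active={job_B:*/14, job_C:*/19}
Op 5: unregister job_C -> active={job_B:*/14}
Op 6: unregister job_B -> active={}
Op 7: register job_A */12 -> active={job_A:*/12}
Op 8: register job_B */11 -> active={job_A:*/12, job_B:*/11}
Op 9: register job_B */8 -> active={job_A:*/12, job_B:*/8}
Op 10: register job_C */6 -> active={job_A:*/12, job_B:*/8, job_C:*/6}
Op 11: unregister job_C -> active={job_A:*/12, job_B:*/8}
  job_A: interval 12, next fire after T=162 is 168
  job_B: interval 8, next fire after T=162 is 168
Earliest fire time = 168 (job job_A)

Answer: 168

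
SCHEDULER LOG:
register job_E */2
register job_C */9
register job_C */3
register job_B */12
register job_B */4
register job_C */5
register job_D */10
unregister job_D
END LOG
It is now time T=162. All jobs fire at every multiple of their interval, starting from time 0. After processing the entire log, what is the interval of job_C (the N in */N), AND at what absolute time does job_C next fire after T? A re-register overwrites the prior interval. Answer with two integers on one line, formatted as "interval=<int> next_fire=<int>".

Answer: interval=5 next_fire=165

Derivation:
Op 1: register job_E */2 -> active={job_E:*/2}
Op 2: register job_C */9 -> active={job_C:*/9, job_E:*/2}
Op 3: register job_C */3 -> active={job_C:*/3, job_E:*/2}
Op 4: register job_B */12 -> active={job_B:*/12, job_C:*/3, job_E:*/2}
Op 5: register job_B */4 -> active={job_B:*/4, job_C:*/3, job_E:*/2}
Op 6: register job_C */5 -> active={job_B:*/4, job_C:*/5, job_E:*/2}
Op 7: register job_D */10 -> active={job_B:*/4, job_C:*/5, job_D:*/10, job_E:*/2}
Op 8: unregister job_D -> active={job_B:*/4, job_C:*/5, job_E:*/2}
Final interval of job_C = 5
Next fire of job_C after T=162: (162//5+1)*5 = 165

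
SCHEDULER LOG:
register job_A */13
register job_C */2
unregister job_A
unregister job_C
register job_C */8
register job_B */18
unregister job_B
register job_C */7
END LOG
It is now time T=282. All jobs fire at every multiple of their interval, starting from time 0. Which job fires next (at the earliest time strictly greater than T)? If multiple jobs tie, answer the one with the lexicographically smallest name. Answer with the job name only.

Op 1: register job_A */13 -> active={job_A:*/13}
Op 2: register job_C */2 -> active={job_A:*/13, job_C:*/2}
Op 3: unregister job_A -> active={job_C:*/2}
Op 4: unregister job_C -> active={}
Op 5: register job_C */8 -> active={job_C:*/8}
Op 6: register job_B */18 -> active={job_B:*/18, job_C:*/8}
Op 7: unregister job_B -> active={job_C:*/8}
Op 8: register job_C */7 -> active={job_C:*/7}
  job_C: interval 7, next fire after T=282 is 287
Earliest = 287, winner (lex tiebreak) = job_C

Answer: job_C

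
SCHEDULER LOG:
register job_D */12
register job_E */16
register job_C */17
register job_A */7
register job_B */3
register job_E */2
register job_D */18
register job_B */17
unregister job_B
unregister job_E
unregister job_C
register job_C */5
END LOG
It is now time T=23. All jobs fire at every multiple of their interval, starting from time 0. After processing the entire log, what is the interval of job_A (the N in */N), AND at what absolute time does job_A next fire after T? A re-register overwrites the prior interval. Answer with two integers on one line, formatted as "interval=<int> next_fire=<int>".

Answer: interval=7 next_fire=28

Derivation:
Op 1: register job_D */12 -> active={job_D:*/12}
Op 2: register job_E */16 -> active={job_D:*/12, job_E:*/16}
Op 3: register job_C */17 -> active={job_C:*/17, job_D:*/12, job_E:*/16}
Op 4: register job_A */7 -> active={job_A:*/7, job_C:*/17, job_D:*/12, job_E:*/16}
Op 5: register job_B */3 -> active={job_A:*/7, job_B:*/3, job_C:*/17, job_D:*/12, job_E:*/16}
Op 6: register job_E */2 -> active={job_A:*/7, job_B:*/3, job_C:*/17, job_D:*/12, job_E:*/2}
Op 7: register job_D */18 -> active={job_A:*/7, job_B:*/3, job_C:*/17, job_D:*/18, job_E:*/2}
Op 8: register job_B */17 -> active={job_A:*/7, job_B:*/17, job_C:*/17, job_D:*/18, job_E:*/2}
Op 9: unregister job_B -> active={job_A:*/7, job_C:*/17, job_D:*/18, job_E:*/2}
Op 10: unregister job_E -> active={job_A:*/7, job_C:*/17, job_D:*/18}
Op 11: unregister job_C -> active={job_A:*/7, job_D:*/18}
Op 12: register job_C */5 -> active={job_A:*/7, job_C:*/5, job_D:*/18}
Final interval of job_A = 7
Next fire of job_A after T=23: (23//7+1)*7 = 28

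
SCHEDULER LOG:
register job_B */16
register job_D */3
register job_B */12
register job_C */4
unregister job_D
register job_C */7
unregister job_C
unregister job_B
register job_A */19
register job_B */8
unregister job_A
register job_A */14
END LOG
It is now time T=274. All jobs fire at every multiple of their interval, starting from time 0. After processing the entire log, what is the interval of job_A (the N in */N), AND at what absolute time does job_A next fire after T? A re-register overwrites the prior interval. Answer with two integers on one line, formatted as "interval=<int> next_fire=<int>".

Op 1: register job_B */16 -> active={job_B:*/16}
Op 2: register job_D */3 -> active={job_B:*/16, job_D:*/3}
Op 3: register job_B */12 -> active={job_B:*/12, job_D:*/3}
Op 4: register job_C */4 -> active={job_B:*/12, job_C:*/4, job_D:*/3}
Op 5: unregister job_D -> active={job_B:*/12, job_C:*/4}
Op 6: register job_C */7 -> active={job_B:*/12, job_C:*/7}
Op 7: unregister job_C -> active={job_B:*/12}
Op 8: unregister job_B -> active={}
Op 9: register job_A */19 -> active={job_A:*/19}
Op 10: register job_B */8 -> active={job_A:*/19, job_B:*/8}
Op 11: unregister job_A -> active={job_B:*/8}
Op 12: register job_A */14 -> active={job_A:*/14, job_B:*/8}
Final interval of job_A = 14
Next fire of job_A after T=274: (274//14+1)*14 = 280

Answer: interval=14 next_fire=280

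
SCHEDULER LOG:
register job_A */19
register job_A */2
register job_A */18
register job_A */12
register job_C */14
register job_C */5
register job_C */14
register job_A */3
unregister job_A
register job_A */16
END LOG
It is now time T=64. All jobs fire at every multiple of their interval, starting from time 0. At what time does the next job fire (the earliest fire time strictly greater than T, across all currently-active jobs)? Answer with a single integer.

Answer: 70

Derivation:
Op 1: register job_A */19 -> active={job_A:*/19}
Op 2: register job_A */2 -> active={job_A:*/2}
Op 3: register job_A */18 -> active={job_A:*/18}
Op 4: register job_A */12 -> active={job_A:*/12}
Op 5: register job_C */14 -> active={job_A:*/12, job_C:*/14}
Op 6: register job_C */5 -> active={job_A:*/12, job_C:*/5}
Op 7: register job_C */14 -> active={job_A:*/12, job_C:*/14}
Op 8: register job_A */3 -> active={job_A:*/3, job_C:*/14}
Op 9: unregister job_A -> active={job_C:*/14}
Op 10: register job_A */16 -> active={job_A:*/16, job_C:*/14}
  job_A: interval 16, next fire after T=64 is 80
  job_C: interval 14, next fire after T=64 is 70
Earliest fire time = 70 (job job_C)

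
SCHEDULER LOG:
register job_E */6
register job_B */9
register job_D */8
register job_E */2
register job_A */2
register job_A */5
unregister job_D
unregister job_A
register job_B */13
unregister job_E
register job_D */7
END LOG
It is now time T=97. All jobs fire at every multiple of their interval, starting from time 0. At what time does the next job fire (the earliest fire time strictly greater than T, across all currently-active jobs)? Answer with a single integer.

Op 1: register job_E */6 -> active={job_E:*/6}
Op 2: register job_B */9 -> active={job_B:*/9, job_E:*/6}
Op 3: register job_D */8 -> active={job_B:*/9, job_D:*/8, job_E:*/6}
Op 4: register job_E */2 -> active={job_B:*/9, job_D:*/8, job_E:*/2}
Op 5: register job_A */2 -> active={job_A:*/2, job_B:*/9, job_D:*/8, job_E:*/2}
Op 6: register job_A */5 -> active={job_A:*/5, job_B:*/9, job_D:*/8, job_E:*/2}
Op 7: unregister job_D -> active={job_A:*/5, job_B:*/9, job_E:*/2}
Op 8: unregister job_A -> active={job_B:*/9, job_E:*/2}
Op 9: register job_B */13 -> active={job_B:*/13, job_E:*/2}
Op 10: unregister job_E -> active={job_B:*/13}
Op 11: register job_D */7 -> active={job_B:*/13, job_D:*/7}
  job_B: interval 13, next fire after T=97 is 104
  job_D: interval 7, next fire after T=97 is 98
Earliest fire time = 98 (job job_D)

Answer: 98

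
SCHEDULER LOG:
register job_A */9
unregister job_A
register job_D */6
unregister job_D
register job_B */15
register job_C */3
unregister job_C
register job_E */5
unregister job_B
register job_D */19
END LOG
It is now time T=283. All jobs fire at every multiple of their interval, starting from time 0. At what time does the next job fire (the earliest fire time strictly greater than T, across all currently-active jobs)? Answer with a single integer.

Answer: 285

Derivation:
Op 1: register job_A */9 -> active={job_A:*/9}
Op 2: unregister job_A -> active={}
Op 3: register job_D */6 -> active={job_D:*/6}
Op 4: unregister job_D -> active={}
Op 5: register job_B */15 -> active={job_B:*/15}
Op 6: register job_C */3 -> active={job_B:*/15, job_C:*/3}
Op 7: unregister job_C -> active={job_B:*/15}
Op 8: register job_E */5 -> active={job_B:*/15, job_E:*/5}
Op 9: unregister job_B -> active={job_E:*/5}
Op 10: register job_D */19 -> active={job_D:*/19, job_E:*/5}
  job_D: interval 19, next fire after T=283 is 285
  job_E: interval 5, next fire after T=283 is 285
Earliest fire time = 285 (job job_D)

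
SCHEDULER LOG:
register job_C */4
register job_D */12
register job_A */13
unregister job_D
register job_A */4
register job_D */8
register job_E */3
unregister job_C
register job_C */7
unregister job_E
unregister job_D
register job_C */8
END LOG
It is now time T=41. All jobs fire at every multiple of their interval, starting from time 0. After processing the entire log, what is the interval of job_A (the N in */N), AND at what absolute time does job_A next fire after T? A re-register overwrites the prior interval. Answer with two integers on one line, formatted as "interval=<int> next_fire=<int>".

Op 1: register job_C */4 -> active={job_C:*/4}
Op 2: register job_D */12 -> active={job_C:*/4, job_D:*/12}
Op 3: register job_A */13 -> active={job_A:*/13, job_C:*/4, job_D:*/12}
Op 4: unregister job_D -> active={job_A:*/13, job_C:*/4}
Op 5: register job_A */4 -> active={job_A:*/4, job_C:*/4}
Op 6: register job_D */8 -> active={job_A:*/4, job_C:*/4, job_D:*/8}
Op 7: register job_E */3 -> active={job_A:*/4, job_C:*/4, job_D:*/8, job_E:*/3}
Op 8: unregister job_C -> active={job_A:*/4, job_D:*/8, job_E:*/3}
Op 9: register job_C */7 -> active={job_A:*/4, job_C:*/7, job_D:*/8, job_E:*/3}
Op 10: unregister job_E -> active={job_A:*/4, job_C:*/7, job_D:*/8}
Op 11: unregister job_D -> active={job_A:*/4, job_C:*/7}
Op 12: register job_C */8 -> active={job_A:*/4, job_C:*/8}
Final interval of job_A = 4
Next fire of job_A after T=41: (41//4+1)*4 = 44

Answer: interval=4 next_fire=44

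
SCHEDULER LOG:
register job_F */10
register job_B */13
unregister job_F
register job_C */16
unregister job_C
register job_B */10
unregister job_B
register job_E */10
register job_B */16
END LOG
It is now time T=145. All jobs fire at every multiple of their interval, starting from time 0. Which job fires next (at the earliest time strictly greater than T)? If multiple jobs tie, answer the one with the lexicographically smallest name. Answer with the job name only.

Answer: job_E

Derivation:
Op 1: register job_F */10 -> active={job_F:*/10}
Op 2: register job_B */13 -> active={job_B:*/13, job_F:*/10}
Op 3: unregister job_F -> active={job_B:*/13}
Op 4: register job_C */16 -> active={job_B:*/13, job_C:*/16}
Op 5: unregister job_C -> active={job_B:*/13}
Op 6: register job_B */10 -> active={job_B:*/10}
Op 7: unregister job_B -> active={}
Op 8: register job_E */10 -> active={job_E:*/10}
Op 9: register job_B */16 -> active={job_B:*/16, job_E:*/10}
  job_B: interval 16, next fire after T=145 is 160
  job_E: interval 10, next fire after T=145 is 150
Earliest = 150, winner (lex tiebreak) = job_E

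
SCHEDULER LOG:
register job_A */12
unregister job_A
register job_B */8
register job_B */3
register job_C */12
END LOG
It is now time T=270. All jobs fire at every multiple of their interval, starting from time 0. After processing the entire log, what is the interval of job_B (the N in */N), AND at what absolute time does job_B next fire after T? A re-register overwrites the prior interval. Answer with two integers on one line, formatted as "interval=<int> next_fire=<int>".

Answer: interval=3 next_fire=273

Derivation:
Op 1: register job_A */12 -> active={job_A:*/12}
Op 2: unregister job_A -> active={}
Op 3: register job_B */8 -> active={job_B:*/8}
Op 4: register job_B */3 -> active={job_B:*/3}
Op 5: register job_C */12 -> active={job_B:*/3, job_C:*/12}
Final interval of job_B = 3
Next fire of job_B after T=270: (270//3+1)*3 = 273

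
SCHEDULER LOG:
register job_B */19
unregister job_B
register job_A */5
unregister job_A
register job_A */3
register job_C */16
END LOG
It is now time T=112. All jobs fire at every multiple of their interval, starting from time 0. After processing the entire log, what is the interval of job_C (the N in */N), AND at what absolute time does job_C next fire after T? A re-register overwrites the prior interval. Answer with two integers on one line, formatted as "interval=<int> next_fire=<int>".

Answer: interval=16 next_fire=128

Derivation:
Op 1: register job_B */19 -> active={job_B:*/19}
Op 2: unregister job_B -> active={}
Op 3: register job_A */5 -> active={job_A:*/5}
Op 4: unregister job_A -> active={}
Op 5: register job_A */3 -> active={job_A:*/3}
Op 6: register job_C */16 -> active={job_A:*/3, job_C:*/16}
Final interval of job_C = 16
Next fire of job_C after T=112: (112//16+1)*16 = 128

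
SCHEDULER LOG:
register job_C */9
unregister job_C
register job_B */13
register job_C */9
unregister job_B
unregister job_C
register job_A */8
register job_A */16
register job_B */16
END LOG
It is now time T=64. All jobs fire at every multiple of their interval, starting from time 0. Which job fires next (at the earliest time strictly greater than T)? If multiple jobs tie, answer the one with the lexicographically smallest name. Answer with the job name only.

Answer: job_A

Derivation:
Op 1: register job_C */9 -> active={job_C:*/9}
Op 2: unregister job_C -> active={}
Op 3: register job_B */13 -> active={job_B:*/13}
Op 4: register job_C */9 -> active={job_B:*/13, job_C:*/9}
Op 5: unregister job_B -> active={job_C:*/9}
Op 6: unregister job_C -> active={}
Op 7: register job_A */8 -> active={job_A:*/8}
Op 8: register job_A */16 -> active={job_A:*/16}
Op 9: register job_B */16 -> active={job_A:*/16, job_B:*/16}
  job_A: interval 16, next fire after T=64 is 80
  job_B: interval 16, next fire after T=64 is 80
Earliest = 80, winner (lex tiebreak) = job_A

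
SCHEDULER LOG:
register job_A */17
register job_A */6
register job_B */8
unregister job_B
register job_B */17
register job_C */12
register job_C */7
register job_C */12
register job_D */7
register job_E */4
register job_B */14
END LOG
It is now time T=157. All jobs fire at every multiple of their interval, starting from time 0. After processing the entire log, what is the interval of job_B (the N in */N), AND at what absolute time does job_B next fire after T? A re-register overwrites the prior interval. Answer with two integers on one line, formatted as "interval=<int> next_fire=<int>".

Op 1: register job_A */17 -> active={job_A:*/17}
Op 2: register job_A */6 -> active={job_A:*/6}
Op 3: register job_B */8 -> active={job_A:*/6, job_B:*/8}
Op 4: unregister job_B -> active={job_A:*/6}
Op 5: register job_B */17 -> active={job_A:*/6, job_B:*/17}
Op 6: register job_C */12 -> active={job_A:*/6, job_B:*/17, job_C:*/12}
Op 7: register job_C */7 -> active={job_A:*/6, job_B:*/17, job_C:*/7}
Op 8: register job_C */12 -> active={job_A:*/6, job_B:*/17, job_C:*/12}
Op 9: register job_D */7 -> active={job_A:*/6, job_B:*/17, job_C:*/12, job_D:*/7}
Op 10: register job_E */4 -> active={job_A:*/6, job_B:*/17, job_C:*/12, job_D:*/7, job_E:*/4}
Op 11: register job_B */14 -> active={job_A:*/6, job_B:*/14, job_C:*/12, job_D:*/7, job_E:*/4}
Final interval of job_B = 14
Next fire of job_B after T=157: (157//14+1)*14 = 168

Answer: interval=14 next_fire=168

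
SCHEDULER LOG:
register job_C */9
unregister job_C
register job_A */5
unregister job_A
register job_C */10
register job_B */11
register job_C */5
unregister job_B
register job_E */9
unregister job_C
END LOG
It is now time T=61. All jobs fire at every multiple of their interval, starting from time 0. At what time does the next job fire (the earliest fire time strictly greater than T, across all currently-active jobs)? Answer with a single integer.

Op 1: register job_C */9 -> active={job_C:*/9}
Op 2: unregister job_C -> active={}
Op 3: register job_A */5 -> active={job_A:*/5}
Op 4: unregister job_A -> active={}
Op 5: register job_C */10 -> active={job_C:*/10}
Op 6: register job_B */11 -> active={job_B:*/11, job_C:*/10}
Op 7: register job_C */5 -> active={job_B:*/11, job_C:*/5}
Op 8: unregister job_B -> active={job_C:*/5}
Op 9: register job_E */9 -> active={job_C:*/5, job_E:*/9}
Op 10: unregister job_C -> active={job_E:*/9}
  job_E: interval 9, next fire after T=61 is 63
Earliest fire time = 63 (job job_E)

Answer: 63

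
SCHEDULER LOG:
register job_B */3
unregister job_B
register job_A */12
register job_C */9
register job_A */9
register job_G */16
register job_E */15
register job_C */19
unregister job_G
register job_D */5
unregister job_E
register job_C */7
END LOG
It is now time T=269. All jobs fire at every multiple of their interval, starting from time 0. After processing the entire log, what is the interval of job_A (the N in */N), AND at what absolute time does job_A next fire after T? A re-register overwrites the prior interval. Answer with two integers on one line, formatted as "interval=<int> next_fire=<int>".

Op 1: register job_B */3 -> active={job_B:*/3}
Op 2: unregister job_B -> active={}
Op 3: register job_A */12 -> active={job_A:*/12}
Op 4: register job_C */9 -> active={job_A:*/12, job_C:*/9}
Op 5: register job_A */9 -> active={job_A:*/9, job_C:*/9}
Op 6: register job_G */16 -> active={job_A:*/9, job_C:*/9, job_G:*/16}
Op 7: register job_E */15 -> active={job_A:*/9, job_C:*/9, job_E:*/15, job_G:*/16}
Op 8: register job_C */19 -> active={job_A:*/9, job_C:*/19, job_E:*/15, job_G:*/16}
Op 9: unregister job_G -> active={job_A:*/9, job_C:*/19, job_E:*/15}
Op 10: register job_D */5 -> active={job_A:*/9, job_C:*/19, job_D:*/5, job_E:*/15}
Op 11: unregister job_E -> active={job_A:*/9, job_C:*/19, job_D:*/5}
Op 12: register job_C */7 -> active={job_A:*/9, job_C:*/7, job_D:*/5}
Final interval of job_A = 9
Next fire of job_A after T=269: (269//9+1)*9 = 270

Answer: interval=9 next_fire=270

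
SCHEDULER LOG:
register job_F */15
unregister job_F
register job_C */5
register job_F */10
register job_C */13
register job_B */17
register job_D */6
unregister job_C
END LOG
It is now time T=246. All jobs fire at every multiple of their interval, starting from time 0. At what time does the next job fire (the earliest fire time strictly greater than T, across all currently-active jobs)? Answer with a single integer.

Op 1: register job_F */15 -> active={job_F:*/15}
Op 2: unregister job_F -> active={}
Op 3: register job_C */5 -> active={job_C:*/5}
Op 4: register job_F */10 -> active={job_C:*/5, job_F:*/10}
Op 5: register job_C */13 -> active={job_C:*/13, job_F:*/10}
Op 6: register job_B */17 -> active={job_B:*/17, job_C:*/13, job_F:*/10}
Op 7: register job_D */6 -> active={job_B:*/17, job_C:*/13, job_D:*/6, job_F:*/10}
Op 8: unregister job_C -> active={job_B:*/17, job_D:*/6, job_F:*/10}
  job_B: interval 17, next fire after T=246 is 255
  job_D: interval 6, next fire after T=246 is 252
  job_F: interval 10, next fire after T=246 is 250
Earliest fire time = 250 (job job_F)

Answer: 250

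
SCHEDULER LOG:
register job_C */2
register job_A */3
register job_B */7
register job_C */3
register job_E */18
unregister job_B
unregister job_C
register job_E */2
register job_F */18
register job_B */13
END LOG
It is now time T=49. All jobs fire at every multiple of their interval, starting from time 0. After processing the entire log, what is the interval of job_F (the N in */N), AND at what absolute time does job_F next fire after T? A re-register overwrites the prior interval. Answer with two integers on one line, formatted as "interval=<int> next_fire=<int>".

Answer: interval=18 next_fire=54

Derivation:
Op 1: register job_C */2 -> active={job_C:*/2}
Op 2: register job_A */3 -> active={job_A:*/3, job_C:*/2}
Op 3: register job_B */7 -> active={job_A:*/3, job_B:*/7, job_C:*/2}
Op 4: register job_C */3 -> active={job_A:*/3, job_B:*/7, job_C:*/3}
Op 5: register job_E */18 -> active={job_A:*/3, job_B:*/7, job_C:*/3, job_E:*/18}
Op 6: unregister job_B -> active={job_A:*/3, job_C:*/3, job_E:*/18}
Op 7: unregister job_C -> active={job_A:*/3, job_E:*/18}
Op 8: register job_E */2 -> active={job_A:*/3, job_E:*/2}
Op 9: register job_F */18 -> active={job_A:*/3, job_E:*/2, job_F:*/18}
Op 10: register job_B */13 -> active={job_A:*/3, job_B:*/13, job_E:*/2, job_F:*/18}
Final interval of job_F = 18
Next fire of job_F after T=49: (49//18+1)*18 = 54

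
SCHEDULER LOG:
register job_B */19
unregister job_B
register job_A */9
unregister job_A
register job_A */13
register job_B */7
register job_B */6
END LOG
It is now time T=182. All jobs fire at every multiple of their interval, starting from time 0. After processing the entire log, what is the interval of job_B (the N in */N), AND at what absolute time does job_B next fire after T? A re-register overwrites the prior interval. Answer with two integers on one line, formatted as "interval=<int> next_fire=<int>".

Answer: interval=6 next_fire=186

Derivation:
Op 1: register job_B */19 -> active={job_B:*/19}
Op 2: unregister job_B -> active={}
Op 3: register job_A */9 -> active={job_A:*/9}
Op 4: unregister job_A -> active={}
Op 5: register job_A */13 -> active={job_A:*/13}
Op 6: register job_B */7 -> active={job_A:*/13, job_B:*/7}
Op 7: register job_B */6 -> active={job_A:*/13, job_B:*/6}
Final interval of job_B = 6
Next fire of job_B after T=182: (182//6+1)*6 = 186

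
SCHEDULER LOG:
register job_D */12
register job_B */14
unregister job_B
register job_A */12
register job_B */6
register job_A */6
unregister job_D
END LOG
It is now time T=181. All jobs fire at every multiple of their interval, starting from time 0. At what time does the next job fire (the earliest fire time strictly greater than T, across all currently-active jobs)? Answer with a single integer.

Op 1: register job_D */12 -> active={job_D:*/12}
Op 2: register job_B */14 -> active={job_B:*/14, job_D:*/12}
Op 3: unregister job_B -> active={job_D:*/12}
Op 4: register job_A */12 -> active={job_A:*/12, job_D:*/12}
Op 5: register job_B */6 -> active={job_A:*/12, job_B:*/6, job_D:*/12}
Op 6: register job_A */6 -> active={job_A:*/6, job_B:*/6, job_D:*/12}
Op 7: unregister job_D -> active={job_A:*/6, job_B:*/6}
  job_A: interval 6, next fire after T=181 is 186
  job_B: interval 6, next fire after T=181 is 186
Earliest fire time = 186 (job job_A)

Answer: 186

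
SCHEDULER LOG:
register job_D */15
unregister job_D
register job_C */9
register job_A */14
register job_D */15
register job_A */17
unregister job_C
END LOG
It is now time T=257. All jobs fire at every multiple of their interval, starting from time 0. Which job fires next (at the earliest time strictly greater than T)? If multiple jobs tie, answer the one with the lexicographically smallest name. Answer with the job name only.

Op 1: register job_D */15 -> active={job_D:*/15}
Op 2: unregister job_D -> active={}
Op 3: register job_C */9 -> active={job_C:*/9}
Op 4: register job_A */14 -> active={job_A:*/14, job_C:*/9}
Op 5: register job_D */15 -> active={job_A:*/14, job_C:*/9, job_D:*/15}
Op 6: register job_A */17 -> active={job_A:*/17, job_C:*/9, job_D:*/15}
Op 7: unregister job_C -> active={job_A:*/17, job_D:*/15}
  job_A: interval 17, next fire after T=257 is 272
  job_D: interval 15, next fire after T=257 is 270
Earliest = 270, winner (lex tiebreak) = job_D

Answer: job_D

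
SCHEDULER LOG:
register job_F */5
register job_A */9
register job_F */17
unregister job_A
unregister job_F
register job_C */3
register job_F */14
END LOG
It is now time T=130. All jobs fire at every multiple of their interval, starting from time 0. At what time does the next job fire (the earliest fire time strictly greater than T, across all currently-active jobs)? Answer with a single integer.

Op 1: register job_F */5 -> active={job_F:*/5}
Op 2: register job_A */9 -> active={job_A:*/9, job_F:*/5}
Op 3: register job_F */17 -> active={job_A:*/9, job_F:*/17}
Op 4: unregister job_A -> active={job_F:*/17}
Op 5: unregister job_F -> active={}
Op 6: register job_C */3 -> active={job_C:*/3}
Op 7: register job_F */14 -> active={job_C:*/3, job_F:*/14}
  job_C: interval 3, next fire after T=130 is 132
  job_F: interval 14, next fire after T=130 is 140
Earliest fire time = 132 (job job_C)

Answer: 132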